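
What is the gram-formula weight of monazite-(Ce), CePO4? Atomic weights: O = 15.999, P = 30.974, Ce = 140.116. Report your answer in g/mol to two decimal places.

Ce: 1 × 140.116 = 140.1160
P: 1 × 30.974 = 30.9740
O: 4 × 15.999 = 63.9960
Summing the contributions gives the formula mass.

235.09 g/mol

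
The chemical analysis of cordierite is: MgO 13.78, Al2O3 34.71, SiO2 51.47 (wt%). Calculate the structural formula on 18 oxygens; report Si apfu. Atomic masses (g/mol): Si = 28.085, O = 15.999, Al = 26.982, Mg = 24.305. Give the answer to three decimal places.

5.012 Si apfu

MgO (M=40.304): mol = 0.34190; Mg = 0.34190, O = 0.34190.
Al2O3 (M=101.961): mol = 0.34042; Al = 0.68084, O = 1.02126.
SiO2 (M=60.083): mol = 0.85665; Si = 0.85665, O = 1.71330.
ΣO = 3.07646; factor = 18/ΣO = 5.85088.
Si apfu = 0.85665 × 5.85088 = 5.012.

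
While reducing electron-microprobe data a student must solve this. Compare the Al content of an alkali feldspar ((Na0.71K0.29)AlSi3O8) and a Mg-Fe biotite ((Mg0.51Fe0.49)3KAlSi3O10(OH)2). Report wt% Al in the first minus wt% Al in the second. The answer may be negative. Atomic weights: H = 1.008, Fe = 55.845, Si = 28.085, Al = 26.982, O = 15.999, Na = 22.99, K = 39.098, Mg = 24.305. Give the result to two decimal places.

Al in (Na0.71K0.29)AlSi3O8: molar mass 266.890 g/mol; 1×26.982 = 26.982 g → 10.11 wt%.
Al in (Mg0.51Fe0.49)3KAlSi3O10(OH)2: molar mass 463.618 g/mol; 1×26.982 = 26.982 g → 5.82 wt%.
Difference = 10.11 − 5.82 = 4.29 percentage points.

4.29 percentage points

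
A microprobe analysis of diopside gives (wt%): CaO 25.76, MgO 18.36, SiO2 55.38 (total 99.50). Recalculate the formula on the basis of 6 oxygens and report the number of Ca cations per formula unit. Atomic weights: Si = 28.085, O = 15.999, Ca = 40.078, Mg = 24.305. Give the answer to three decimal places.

CaO: 25.76/56.077 = 0.45937 mol → 0.45937 mol Ca, 0.45937 mol O.
MgO: 18.36/40.304 = 0.45554 mol → 0.45554 mol Mg, 0.45554 mol O.
SiO2: 55.38/60.083 = 0.92172 mol → 0.92172 mol Si, 1.84344 mol O.
Total oxygen = 2.75835 mol. Normalization factor = 6/2.75835 = 2.17521.
Ca per 6 O = 0.45937 × 2.17521 = 0.999.

0.999 Ca apfu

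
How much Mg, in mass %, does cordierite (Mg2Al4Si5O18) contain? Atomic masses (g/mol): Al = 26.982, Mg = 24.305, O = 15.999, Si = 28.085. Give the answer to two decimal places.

M(Mg2Al4Si5O18) = 584.945 g/mol.
Mg contributes 2 × 24.305 = 48.610 g per mole.
48.610/584.945 = 0.0831 → 8.31%.

8.31 mass %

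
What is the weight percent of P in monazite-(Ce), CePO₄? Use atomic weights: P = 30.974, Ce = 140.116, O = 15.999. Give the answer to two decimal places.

13.18 wt%

Molar mass of CePO₄: 1×140.116 + 1×30.974 + 4×15.999 = 235.086 g/mol.
Mass of P per formula unit: 1 × 30.974 = 30.974 g.
Weight fraction P = 30.974 / 235.086 = 0.1318.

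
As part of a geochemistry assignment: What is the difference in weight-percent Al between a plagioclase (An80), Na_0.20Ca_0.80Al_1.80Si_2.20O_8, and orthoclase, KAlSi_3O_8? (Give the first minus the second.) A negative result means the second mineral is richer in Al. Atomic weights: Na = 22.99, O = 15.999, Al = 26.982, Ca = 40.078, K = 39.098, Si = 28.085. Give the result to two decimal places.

Al in Na_0.20Ca_0.80Al_1.80Si_2.20O_8: molar mass 275.007 g/mol; 1.80×26.982 = 48.568 g → 17.66 wt%.
Al in KAlSi_3O_8: molar mass 278.327 g/mol; 1×26.982 = 26.982 g → 9.69 wt%.
Difference = 17.66 − 9.69 = 7.97 percentage points.

7.97 percentage points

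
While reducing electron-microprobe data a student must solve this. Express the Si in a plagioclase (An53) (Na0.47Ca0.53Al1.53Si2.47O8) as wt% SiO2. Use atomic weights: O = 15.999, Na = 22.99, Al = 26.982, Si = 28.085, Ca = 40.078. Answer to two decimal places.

Formula mass = 270.691 g/mol.
2.47 Si → 2.4700 mol SiO2 per formula unit; M(SiO2) = 60.083, so SiO2 mass = 148.405 g.
148.405/270.691 × 100 = 54.82 wt%.

54.82 wt%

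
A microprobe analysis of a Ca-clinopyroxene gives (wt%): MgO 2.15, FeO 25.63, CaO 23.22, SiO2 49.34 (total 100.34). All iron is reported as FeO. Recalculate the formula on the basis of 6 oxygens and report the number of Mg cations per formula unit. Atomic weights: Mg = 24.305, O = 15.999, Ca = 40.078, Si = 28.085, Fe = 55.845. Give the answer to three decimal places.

0.130 Mg apfu

2.15 wt% MgO ÷ 40.304 g/mol = 0.05334 mol, giving 0.05334 Mg and 0.05334 O.
25.63 wt% FeO ÷ 71.844 g/mol = 0.35675 mol, giving 0.35675 Fe and 0.35675 O.
23.22 wt% CaO ÷ 56.077 g/mol = 0.41407 mol, giving 0.41407 Ca and 0.41407 O.
49.34 wt% SiO2 ÷ 60.083 g/mol = 0.82120 mol, giving 0.82120 Si and 1.64240 O.
Oxygen sums to 2.46656; scaling by 6/2.46656 = 2.43254 puts the formula on 6 O.
Mg: 0.05334 × 2.43254 = 0.130 atoms per formula unit.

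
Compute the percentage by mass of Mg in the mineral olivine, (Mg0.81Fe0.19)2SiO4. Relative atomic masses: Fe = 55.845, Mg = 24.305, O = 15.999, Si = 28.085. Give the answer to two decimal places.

M((Mg0.81Fe0.19)2SiO4) = 152.676 g/mol.
Mg contributes 1.62 × 24.305 = 39.374 g per mole.
39.374/152.676 = 0.2579 → 25.79%.

25.79 mass %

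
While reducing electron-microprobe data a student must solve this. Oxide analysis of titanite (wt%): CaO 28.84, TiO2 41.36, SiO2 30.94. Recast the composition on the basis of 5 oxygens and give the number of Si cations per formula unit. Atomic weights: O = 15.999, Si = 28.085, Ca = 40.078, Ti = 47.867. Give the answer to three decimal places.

CaO: 28.84/56.077 = 0.51429 mol → 0.51429 mol Ca, 0.51429 mol O.
TiO2: 41.36/79.865 = 0.51787 mol → 0.51787 mol Ti, 1.03574 mol O.
SiO2: 30.94/60.083 = 0.51495 mol → 0.51495 mol Si, 1.02990 mol O.
Total oxygen = 2.57993 mol. Normalization factor = 5/2.57993 = 1.93804.
Si per 5 O = 0.51495 × 1.93804 = 0.998.

0.998 Si apfu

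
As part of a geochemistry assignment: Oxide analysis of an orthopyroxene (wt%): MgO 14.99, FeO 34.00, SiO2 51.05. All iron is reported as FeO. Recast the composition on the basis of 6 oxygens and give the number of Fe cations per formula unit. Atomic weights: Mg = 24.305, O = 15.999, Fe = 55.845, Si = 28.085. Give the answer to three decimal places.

1.116 Fe apfu

MgO: 14.99/40.304 = 0.37192 mol → 0.37192 mol Mg, 0.37192 mol O.
FeO: 34.00/71.844 = 0.47325 mol → 0.47325 mol Fe, 0.47325 mol O.
SiO2: 51.05/60.083 = 0.84966 mol → 0.84966 mol Si, 1.69932 mol O.
Total oxygen = 2.54449 mol. Normalization factor = 6/2.54449 = 2.35804.
Fe per 6 O = 0.47325 × 2.35804 = 1.116.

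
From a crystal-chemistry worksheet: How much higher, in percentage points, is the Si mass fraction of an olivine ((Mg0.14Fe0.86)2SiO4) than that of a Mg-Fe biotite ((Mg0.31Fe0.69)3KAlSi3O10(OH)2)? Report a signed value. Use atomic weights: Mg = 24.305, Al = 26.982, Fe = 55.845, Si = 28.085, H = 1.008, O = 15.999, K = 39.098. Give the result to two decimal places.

-3.05 percentage points

First mineral: 28.085 g Si in 194.940 g formula = 14.41 wt% Si.
Second mineral: 84.255 g Si in 482.542 g formula = 17.46 wt% Si.
14.41% − 17.46% gives a difference of -3.05 percentage points.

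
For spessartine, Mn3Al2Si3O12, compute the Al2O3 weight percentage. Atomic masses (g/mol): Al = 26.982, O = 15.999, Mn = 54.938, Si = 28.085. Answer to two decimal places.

Molar mass of Mn3Al2Si3O12 = 3·54.938 + 2·26.982 + 3·28.085 + 12·15.999 = 495.021 g/mol.
Each formula unit contains 2 Al, equivalent to 2/2 = 1.0000 mol Al2O3.
M(Al2O3) = 2×26.982 + 3×15.999 = 101.961 g/mol.
Mass of Al2O3 per formula unit = 1.0000 × 101.961 = 101.961 g.
Al2O3 wt% = 101.961 / 495.021 × 100 = 20.60%.

20.60 wt%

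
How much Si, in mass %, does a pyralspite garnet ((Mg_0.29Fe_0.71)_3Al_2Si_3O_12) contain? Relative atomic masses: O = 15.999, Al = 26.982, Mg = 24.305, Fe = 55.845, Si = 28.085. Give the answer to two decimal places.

Formula mass = 0.87·24.305 + 2.13·55.845 + 2·26.982 + 3·28.085 + 12·15.999 = 470.302 g/mol, of which 84.255 g is Si.
So Si makes up 84.255/470.302 = 0.1792 of the mass, i.e. 17.92%.

17.92 mass %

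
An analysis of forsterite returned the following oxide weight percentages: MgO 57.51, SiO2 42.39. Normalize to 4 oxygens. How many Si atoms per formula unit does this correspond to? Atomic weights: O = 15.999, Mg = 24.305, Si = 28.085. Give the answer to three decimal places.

0.994 Si apfu

MgO: 57.51/40.304 = 1.42691 mol → 1.42691 mol Mg, 1.42691 mol O.
SiO2: 42.39/60.083 = 0.70552 mol → 0.70552 mol Si, 1.41104 mol O.
Total oxygen = 2.83795 mol. Normalization factor = 4/2.83795 = 1.40947.
Si per 4 O = 0.70552 × 1.40947 = 0.994.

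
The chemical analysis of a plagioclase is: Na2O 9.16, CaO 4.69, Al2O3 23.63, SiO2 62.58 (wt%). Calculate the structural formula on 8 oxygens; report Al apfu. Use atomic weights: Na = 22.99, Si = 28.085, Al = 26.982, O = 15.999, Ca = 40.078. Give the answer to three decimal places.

1.232 Al apfu

Na2O (M=61.979): mol = 0.14779; Na = 0.29558, O = 0.14779.
CaO (M=56.077): mol = 0.08364; Ca = 0.08364, O = 0.08364.
Al2O3 (M=101.961): mol = 0.23176; Al = 0.46352, O = 0.69528.
SiO2 (M=60.083): mol = 1.04156; Si = 1.04156, O = 2.08312.
ΣO = 3.00983; factor = 8/ΣO = 2.65796.
Al apfu = 0.46352 × 2.65796 = 1.232.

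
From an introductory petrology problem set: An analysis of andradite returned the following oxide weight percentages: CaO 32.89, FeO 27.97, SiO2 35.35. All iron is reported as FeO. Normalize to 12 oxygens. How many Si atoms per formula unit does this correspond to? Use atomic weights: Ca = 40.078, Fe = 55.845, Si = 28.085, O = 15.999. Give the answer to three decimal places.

3.280 Si apfu

CaO: 32.89/56.077 = 0.58651 mol → 0.58651 mol Ca, 0.58651 mol O.
FeO: 27.97/71.844 = 0.38932 mol → 0.38932 mol Fe, 0.38932 mol O.
SiO2: 35.35/60.083 = 0.58835 mol → 0.58835 mol Si, 1.17670 mol O.
Total oxygen = 2.15253 mol. Normalization factor = 12/2.15253 = 5.57484.
Si per 12 O = 0.58835 × 5.57484 = 3.280.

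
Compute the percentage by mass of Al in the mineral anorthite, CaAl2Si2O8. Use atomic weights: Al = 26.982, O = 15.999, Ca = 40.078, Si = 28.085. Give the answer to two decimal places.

Formula mass = 1×40.078 + 2×26.982 + 2×28.085 + 8×15.999 = 278.204 g/mol, of which 53.964 g is Al.
So Al makes up 53.964/278.204 = 0.1940 of the mass, i.e. 19.40%.

19.40 mass %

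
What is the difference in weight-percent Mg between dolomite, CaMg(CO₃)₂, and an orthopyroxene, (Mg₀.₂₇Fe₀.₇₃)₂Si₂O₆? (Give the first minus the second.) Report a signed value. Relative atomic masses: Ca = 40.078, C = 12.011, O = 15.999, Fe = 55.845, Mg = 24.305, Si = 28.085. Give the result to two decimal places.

7.86 percentage points

First mineral: 24.305 g Mg in 184.399 g formula = 13.18 wt% Mg.
Second mineral: 13.125 g Mg in 246.822 g formula = 5.32 wt% Mg.
13.18% − 5.32% gives a difference of 7.86 percentage points.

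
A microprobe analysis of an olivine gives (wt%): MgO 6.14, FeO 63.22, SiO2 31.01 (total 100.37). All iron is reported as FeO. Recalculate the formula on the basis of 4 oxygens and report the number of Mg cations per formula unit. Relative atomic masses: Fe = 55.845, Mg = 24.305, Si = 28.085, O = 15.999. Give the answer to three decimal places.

MgO: 6.14/40.304 = 0.15234 mol → 0.15234 mol Mg, 0.15234 mol O.
FeO: 63.22/71.844 = 0.87996 mol → 0.87996 mol Fe, 0.87996 mol O.
SiO2: 31.01/60.083 = 0.51612 mol → 0.51612 mol Si, 1.03224 mol O.
Total oxygen = 2.06454 mol. Normalization factor = 4/2.06454 = 1.93748.
Mg per 4 O = 0.15234 × 1.93748 = 0.295.

0.295 Mg apfu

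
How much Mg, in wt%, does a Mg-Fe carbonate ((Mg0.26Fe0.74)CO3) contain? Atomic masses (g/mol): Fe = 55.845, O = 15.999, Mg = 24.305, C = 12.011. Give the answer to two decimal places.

5.87 wt%

Formula mass = 0.26·24.305 + 0.74·55.845 + 1·12.011 + 3·15.999 = 107.653 g/mol, of which 6.319 g is Mg.
So Mg makes up 6.319/107.653 = 0.0587 of the mass, i.e. 5.87%.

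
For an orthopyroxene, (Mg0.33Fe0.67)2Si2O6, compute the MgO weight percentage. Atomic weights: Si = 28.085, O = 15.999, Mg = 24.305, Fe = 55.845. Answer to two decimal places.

10.95 wt%

M((Mg0.33Fe0.67)2Si2O6) = 243.038 g/mol; M(MgO) = 40.304 g/mol.
Moles MgO per formula unit = 0.66 Mg ÷ 1 = 0.6600.
MgO fraction = (0.6600 × 40.304) / 243.038 = 26.601/243.038 = 0.1095.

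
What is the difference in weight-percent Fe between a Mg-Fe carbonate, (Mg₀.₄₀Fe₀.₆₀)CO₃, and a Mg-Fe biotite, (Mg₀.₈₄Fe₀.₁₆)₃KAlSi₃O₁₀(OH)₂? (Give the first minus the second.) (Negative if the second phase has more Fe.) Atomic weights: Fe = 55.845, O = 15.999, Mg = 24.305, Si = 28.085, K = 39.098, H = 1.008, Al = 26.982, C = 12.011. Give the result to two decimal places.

First mineral: 33.507 g Fe in 103.237 g formula = 32.46 wt% Fe.
Second mineral: 26.806 g Fe in 432.393 g formula = 6.20 wt% Fe.
32.46% − 6.20% gives a difference of 26.26 percentage points.

26.26 percentage points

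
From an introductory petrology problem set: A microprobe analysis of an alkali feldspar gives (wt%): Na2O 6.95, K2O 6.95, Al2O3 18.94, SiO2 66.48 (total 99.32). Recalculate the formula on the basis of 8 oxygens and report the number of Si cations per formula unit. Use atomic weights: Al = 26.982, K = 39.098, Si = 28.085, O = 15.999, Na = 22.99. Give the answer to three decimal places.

6.95 wt% Na2O ÷ 61.979 g/mol = 0.11213 mol, giving 0.22426 Na and 0.11213 O.
6.95 wt% K2O ÷ 94.195 g/mol = 0.07378 mol, giving 0.14756 K and 0.07378 O.
18.94 wt% Al2O3 ÷ 101.961 g/mol = 0.18576 mol, giving 0.37152 Al and 0.55728 O.
66.48 wt% SiO2 ÷ 60.083 g/mol = 1.10647 mol, giving 1.10647 Si and 2.21294 O.
Oxygen sums to 2.95613; scaling by 8/2.95613 = 2.70624 puts the formula on 8 O.
Si: 1.10647 × 2.70624 = 2.994 atoms per formula unit.

2.994 Si apfu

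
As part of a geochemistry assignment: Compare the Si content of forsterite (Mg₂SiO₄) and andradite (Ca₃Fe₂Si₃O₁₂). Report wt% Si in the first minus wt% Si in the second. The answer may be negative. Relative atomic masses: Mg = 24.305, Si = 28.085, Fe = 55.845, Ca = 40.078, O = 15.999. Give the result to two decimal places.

M(Mg₂SiO₄) = 140.691 g/mol, so wt% Si = 28.085/140.691 × 100 = 19.96%.
M(Ca₃Fe₂Si₃O₁₂) = 508.167 g/mol, so wt% Si = 84.255/508.167 × 100 = 16.58%.
19.96 − 16.58 = 3.38 pp.

3.38 percentage points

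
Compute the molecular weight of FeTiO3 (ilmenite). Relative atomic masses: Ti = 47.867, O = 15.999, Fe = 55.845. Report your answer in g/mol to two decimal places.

151.71 g/mol

The formula mass is the sum 1*55.845 + 1*47.867 + 3*15.999.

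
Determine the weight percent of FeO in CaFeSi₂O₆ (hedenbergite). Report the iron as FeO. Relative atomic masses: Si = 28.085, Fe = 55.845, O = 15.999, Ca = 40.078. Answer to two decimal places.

Molar mass of CaFeSi₂O₆ = 1×40.078 + 1×55.845 + 2×28.085 + 6×15.999 = 248.087 g/mol.
Each formula unit contains 1 Fe, equivalent to 1/1 = 1.0000 mol FeO.
M(FeO) = 1×55.845 + 1×15.999 = 71.844 g/mol.
Mass of FeO per formula unit = 1.0000 × 71.844 = 71.844 g.
FeO wt% = 71.844 / 248.087 × 100 = 28.96%.

28.96 wt%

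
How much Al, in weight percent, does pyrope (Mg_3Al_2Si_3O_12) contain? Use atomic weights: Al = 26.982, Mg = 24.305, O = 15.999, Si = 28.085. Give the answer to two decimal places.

13.39 weight percent

Formula mass = 3*24.305 + 2*26.982 + 3*28.085 + 12*15.999 = 403.122 g/mol, of which 53.964 g is Al.
So Al makes up 53.964/403.122 = 0.1339 of the mass, i.e. 13.39%.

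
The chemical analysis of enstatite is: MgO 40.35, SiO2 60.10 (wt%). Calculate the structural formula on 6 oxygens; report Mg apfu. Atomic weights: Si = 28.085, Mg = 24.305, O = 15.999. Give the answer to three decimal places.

40.35 wt% MgO ÷ 40.304 g/mol = 1.00114 mol, giving 1.00114 Mg and 1.00114 O.
60.10 wt% SiO2 ÷ 60.083 g/mol = 1.00028 mol, giving 1.00028 Si and 2.00056 O.
Oxygen sums to 3.00170; scaling by 6/3.00170 = 1.99887 puts the formula on 6 O.
Mg: 1.00114 × 1.99887 = 2.001 atoms per formula unit.

2.001 Mg apfu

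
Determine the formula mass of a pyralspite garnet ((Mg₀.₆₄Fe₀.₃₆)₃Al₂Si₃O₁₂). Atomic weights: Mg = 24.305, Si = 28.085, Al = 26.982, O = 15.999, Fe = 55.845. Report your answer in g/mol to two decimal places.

437.19 g/mol

The formula mass is the sum 1.92×24.305 + 1.08×55.845 + 2×26.982 + 3×28.085 + 12×15.999.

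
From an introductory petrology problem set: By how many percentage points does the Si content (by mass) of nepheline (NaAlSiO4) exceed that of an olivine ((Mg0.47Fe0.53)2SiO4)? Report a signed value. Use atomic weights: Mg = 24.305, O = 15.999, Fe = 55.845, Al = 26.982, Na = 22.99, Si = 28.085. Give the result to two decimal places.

M(NaAlSiO4) = 142.053 g/mol, so wt% Si = 28.085/142.053 × 100 = 19.77%.
M((Mg0.47Fe0.53)2SiO4) = 174.123 g/mol, so wt% Si = 28.085/174.123 × 100 = 16.13%.
19.77 − 16.13 = 3.64 pp.

3.64 percentage points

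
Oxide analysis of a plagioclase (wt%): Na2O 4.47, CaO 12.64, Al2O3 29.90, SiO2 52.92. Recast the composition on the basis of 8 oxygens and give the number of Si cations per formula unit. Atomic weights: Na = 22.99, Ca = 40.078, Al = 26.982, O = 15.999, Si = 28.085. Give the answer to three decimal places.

Na2O (M=61.979): mol = 0.07212; Na = 0.14424, O = 0.07212.
CaO (M=56.077): mol = 0.22540; Ca = 0.22540, O = 0.22540.
Al2O3 (M=101.961): mol = 0.29325; Al = 0.58650, O = 0.87975.
SiO2 (M=60.083): mol = 0.88078; Si = 0.88078, O = 1.76156.
ΣO = 2.93883; factor = 8/ΣO = 2.72217.
Si apfu = 0.88078 × 2.72217 = 2.398.

2.398 Si apfu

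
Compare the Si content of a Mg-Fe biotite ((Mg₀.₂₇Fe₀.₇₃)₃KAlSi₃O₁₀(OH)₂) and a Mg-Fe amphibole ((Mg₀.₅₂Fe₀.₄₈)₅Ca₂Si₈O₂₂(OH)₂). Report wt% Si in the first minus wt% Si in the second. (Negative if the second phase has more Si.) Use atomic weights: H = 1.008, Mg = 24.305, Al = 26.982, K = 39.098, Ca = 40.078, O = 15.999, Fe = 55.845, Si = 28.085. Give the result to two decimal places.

Si in (Mg₀.₂₇Fe₀.₇₃)₃KAlSi₃O₁₀(OH)₂: molar mass 486.327 g/mol; 3×28.085 = 84.255 g → 17.32 wt%.
Si in (Mg₀.₅₂Fe₀.₄₈)₅Ca₂Si₈O₂₂(OH)₂: molar mass 888.049 g/mol; 8×28.085 = 224.680 g → 25.30 wt%.
Difference = 17.32 − 25.30 = -7.98 percentage points.

-7.98 percentage points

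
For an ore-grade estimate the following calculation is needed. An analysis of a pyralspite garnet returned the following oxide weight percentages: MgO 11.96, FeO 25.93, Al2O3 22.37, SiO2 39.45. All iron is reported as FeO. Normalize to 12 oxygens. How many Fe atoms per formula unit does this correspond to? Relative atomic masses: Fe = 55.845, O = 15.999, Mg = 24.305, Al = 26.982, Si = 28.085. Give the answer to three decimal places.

1.647 Fe apfu

MgO (M=40.304): mol = 0.29674; Mg = 0.29674, O = 0.29674.
FeO (M=71.844): mol = 0.36092; Fe = 0.36092, O = 0.36092.
Al2O3 (M=101.961): mol = 0.21940; Al = 0.43880, O = 0.65820.
SiO2 (M=60.083): mol = 0.65659; Si = 0.65659, O = 1.31318.
ΣO = 2.62904; factor = 12/ΣO = 4.56440.
Fe apfu = 0.36092 × 4.56440 = 1.647.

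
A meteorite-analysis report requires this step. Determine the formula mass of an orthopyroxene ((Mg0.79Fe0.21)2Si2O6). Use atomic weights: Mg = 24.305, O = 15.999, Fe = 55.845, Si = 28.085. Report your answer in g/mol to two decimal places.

Mg: 1.58 × 24.305 = 38.4019
Fe: 0.42 × 55.845 = 23.4549
Si: 2 × 28.085 = 56.1700
O: 6 × 15.999 = 95.9940
Summing the contributions gives the formula mass.

214.02 g/mol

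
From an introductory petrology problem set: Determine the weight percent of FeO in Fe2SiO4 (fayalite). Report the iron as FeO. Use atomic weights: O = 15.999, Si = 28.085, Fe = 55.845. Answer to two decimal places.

Molar mass of Fe2SiO4 = 2·55.845 + 1·28.085 + 4·15.999 = 203.771 g/mol.
Each formula unit contains 2 Fe, equivalent to 2/1 = 2.0000 mol FeO.
M(FeO) = 1×55.845 + 1×15.999 = 71.844 g/mol.
Mass of FeO per formula unit = 2.0000 × 71.844 = 143.688 g.
FeO wt% = 143.688 / 203.771 × 100 = 70.51%.

70.51 wt%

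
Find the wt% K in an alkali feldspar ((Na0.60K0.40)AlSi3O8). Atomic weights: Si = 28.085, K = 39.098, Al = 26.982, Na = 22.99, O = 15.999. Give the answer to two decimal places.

5.82 mass %

Formula mass = 0.60·22.99 + 0.40·39.098 + 1·26.982 + 3·28.085 + 8·15.999 = 268.662 g/mol, of which 15.639 g is K.
So K makes up 15.639/268.662 = 0.0582 of the mass, i.e. 5.82%.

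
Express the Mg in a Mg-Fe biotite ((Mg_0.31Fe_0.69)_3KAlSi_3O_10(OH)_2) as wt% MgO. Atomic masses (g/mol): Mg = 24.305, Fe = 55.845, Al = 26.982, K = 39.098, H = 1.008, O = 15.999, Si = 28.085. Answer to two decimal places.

Formula mass = 482.542 g/mol.
0.93 Mg → 0.9300 mol MgO per formula unit; M(MgO) = 40.304, so MgO mass = 37.483 g.
37.483/482.542 × 100 = 7.77 wt%.

7.77 wt%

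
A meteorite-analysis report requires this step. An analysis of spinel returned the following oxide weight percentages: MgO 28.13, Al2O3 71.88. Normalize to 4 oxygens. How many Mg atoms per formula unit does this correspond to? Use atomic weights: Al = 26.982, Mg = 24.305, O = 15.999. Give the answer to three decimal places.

0.993 Mg apfu

MgO (M=40.304): mol = 0.69795; Mg = 0.69795, O = 0.69795.
Al2O3 (M=101.961): mol = 0.70498; Al = 1.40996, O = 2.11494.
ΣO = 2.81289; factor = 4/ΣO = 1.42203.
Mg apfu = 0.69795 × 1.42203 = 0.993.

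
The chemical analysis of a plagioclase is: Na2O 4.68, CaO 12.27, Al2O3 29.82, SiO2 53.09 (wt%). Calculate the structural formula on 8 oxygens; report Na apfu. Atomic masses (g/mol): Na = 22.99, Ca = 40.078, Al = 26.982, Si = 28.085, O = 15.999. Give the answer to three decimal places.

0.411 Na apfu

Na2O (M=61.979): mol = 0.07551; Na = 0.15102, O = 0.07551.
CaO (M=56.077): mol = 0.21881; Ca = 0.21881, O = 0.21881.
Al2O3 (M=101.961): mol = 0.29246; Al = 0.58492, O = 0.87738.
SiO2 (M=60.083): mol = 0.88361; Si = 0.88361, O = 1.76722.
ΣO = 2.93892; factor = 8/ΣO = 2.72209.
Na apfu = 0.15102 × 2.72209 = 0.411.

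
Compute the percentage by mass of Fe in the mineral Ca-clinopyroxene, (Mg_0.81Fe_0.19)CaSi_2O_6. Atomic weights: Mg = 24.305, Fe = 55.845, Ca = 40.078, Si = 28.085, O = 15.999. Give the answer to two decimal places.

Molar mass of (Mg_0.81Fe_0.19)CaSi_2O_6: 0.81*24.305 + 0.19*55.845 + 1*40.078 + 2*28.085 + 6*15.999 = 222.540 g/mol.
Mass of Fe per formula unit: 0.19 × 55.845 = 10.611 g.
Weight fraction Fe = 10.611 / 222.540 = 0.0477.

4.77 mass %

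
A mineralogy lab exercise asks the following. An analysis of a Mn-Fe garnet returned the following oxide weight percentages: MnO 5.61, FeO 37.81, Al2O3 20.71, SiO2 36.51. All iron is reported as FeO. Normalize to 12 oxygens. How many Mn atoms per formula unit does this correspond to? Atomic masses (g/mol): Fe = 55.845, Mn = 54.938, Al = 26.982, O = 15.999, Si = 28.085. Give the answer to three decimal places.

0.391 Mn apfu

MnO: 5.61/70.937 = 0.07908 mol → 0.07908 mol Mn, 0.07908 mol O.
FeO: 37.81/71.844 = 0.52628 mol → 0.52628 mol Fe, 0.52628 mol O.
Al2O3: 20.71/101.961 = 0.20312 mol → 0.40624 mol Al, 0.60936 mol O.
SiO2: 36.51/60.083 = 0.60766 mol → 0.60766 mol Si, 1.21532 mol O.
Total oxygen = 2.43004 mol. Normalization factor = 12/2.43004 = 4.93819.
Mn per 12 O = 0.07908 × 4.93819 = 0.391.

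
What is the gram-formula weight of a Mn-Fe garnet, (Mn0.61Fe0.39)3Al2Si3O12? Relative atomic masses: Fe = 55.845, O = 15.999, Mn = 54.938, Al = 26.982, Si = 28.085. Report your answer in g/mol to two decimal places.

496.08 g/mol

M = 1.83·54.938 + 1.17·55.845 + 2·26.982 + 3·28.085 + 12·15.999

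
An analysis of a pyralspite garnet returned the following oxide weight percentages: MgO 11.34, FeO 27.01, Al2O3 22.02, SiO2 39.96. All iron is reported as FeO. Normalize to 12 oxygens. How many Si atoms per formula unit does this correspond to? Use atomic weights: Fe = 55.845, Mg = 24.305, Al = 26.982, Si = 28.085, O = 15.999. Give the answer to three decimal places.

3.028 Si apfu

MgO (M=40.304): mol = 0.28136; Mg = 0.28136, O = 0.28136.
FeO (M=71.844): mol = 0.37595; Fe = 0.37595, O = 0.37595.
Al2O3 (M=101.961): mol = 0.21596; Al = 0.43192, O = 0.64788.
SiO2 (M=60.083): mol = 0.66508; Si = 0.66508, O = 1.33016.
ΣO = 2.63535; factor = 12/ΣO = 4.55347.
Si apfu = 0.66508 × 4.55347 = 3.028.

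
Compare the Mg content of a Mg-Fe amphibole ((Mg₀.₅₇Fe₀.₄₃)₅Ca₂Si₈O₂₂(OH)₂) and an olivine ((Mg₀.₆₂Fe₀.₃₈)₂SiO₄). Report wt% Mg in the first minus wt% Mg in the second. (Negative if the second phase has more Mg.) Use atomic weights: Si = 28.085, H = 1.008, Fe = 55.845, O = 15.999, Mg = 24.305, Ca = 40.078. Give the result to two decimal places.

-10.43 percentage points

M((Mg₀.₅₇Fe₀.₄₃)₅Ca₂Si₈O₂₂(OH)₂) = 880.164 g/mol, so wt% Mg = 69.269/880.164 × 100 = 7.87%.
M((Mg₀.₆₂Fe₀.₃₈)₂SiO₄) = 164.661 g/mol, so wt% Mg = 30.138/164.661 × 100 = 18.30%.
7.87 − 18.30 = -10.43 pp.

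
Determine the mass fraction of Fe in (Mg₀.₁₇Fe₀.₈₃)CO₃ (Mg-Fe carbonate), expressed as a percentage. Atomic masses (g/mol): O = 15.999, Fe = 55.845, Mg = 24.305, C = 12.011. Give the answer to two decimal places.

M((Mg₀.₁₇Fe₀.₈₃)CO₃) = 110.491 g/mol.
Fe contributes 0.83 × 55.845 = 46.351 g per mole.
46.351/110.491 = 0.4195 → 41.95%.

41.95 mass %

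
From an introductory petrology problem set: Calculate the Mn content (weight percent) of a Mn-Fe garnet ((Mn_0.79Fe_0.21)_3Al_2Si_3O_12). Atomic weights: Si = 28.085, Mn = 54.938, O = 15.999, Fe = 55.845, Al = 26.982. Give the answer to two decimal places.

Molar mass of (Mn_0.79Fe_0.21)_3Al_2Si_3O_12: 2.37*54.938 + 0.63*55.845 + 2*26.982 + 3*28.085 + 12*15.999 = 495.592 g/mol.
Mass of Mn per formula unit: 2.37 × 54.938 = 130.203 g.
Weight fraction Mn = 130.203 / 495.592 = 0.2627.

26.27 weight percent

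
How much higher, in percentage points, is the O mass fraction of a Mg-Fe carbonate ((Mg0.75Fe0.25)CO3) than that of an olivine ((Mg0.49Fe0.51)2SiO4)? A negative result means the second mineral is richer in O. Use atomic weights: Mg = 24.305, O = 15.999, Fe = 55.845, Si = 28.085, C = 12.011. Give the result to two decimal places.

M((Mg0.75Fe0.25)CO3) = 92.198 g/mol, so wt% O = 47.997/92.198 × 100 = 52.06%.
M((Mg0.49Fe0.51)2SiO4) = 172.862 g/mol, so wt% O = 63.996/172.862 × 100 = 37.02%.
52.06 − 37.02 = 15.04 pp.

15.04 percentage points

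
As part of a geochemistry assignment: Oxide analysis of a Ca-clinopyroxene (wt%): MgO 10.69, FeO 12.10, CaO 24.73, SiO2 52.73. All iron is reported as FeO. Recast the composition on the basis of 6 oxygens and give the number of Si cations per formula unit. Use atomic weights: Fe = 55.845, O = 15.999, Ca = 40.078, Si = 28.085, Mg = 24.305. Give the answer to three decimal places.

10.69 wt% MgO ÷ 40.304 g/mol = 0.26523 mol, giving 0.26523 Mg and 0.26523 O.
12.10 wt% FeO ÷ 71.844 g/mol = 0.16842 mol, giving 0.16842 Fe and 0.16842 O.
24.73 wt% CaO ÷ 56.077 g/mol = 0.44100 mol, giving 0.44100 Ca and 0.44100 O.
52.73 wt% SiO2 ÷ 60.083 g/mol = 0.87762 mol, giving 0.87762 Si and 1.75524 O.
Oxygen sums to 2.62989; scaling by 6/2.62989 = 2.28146 puts the formula on 6 O.
Si: 0.87762 × 2.28146 = 2.002 atoms per formula unit.

2.002 Si apfu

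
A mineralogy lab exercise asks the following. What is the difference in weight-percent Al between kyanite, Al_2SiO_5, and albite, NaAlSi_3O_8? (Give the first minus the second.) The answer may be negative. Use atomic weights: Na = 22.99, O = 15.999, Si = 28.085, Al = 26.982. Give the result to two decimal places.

M(Al_2SiO_5) = 162.044 g/mol, so wt% Al = 53.964/162.044 × 100 = 33.30%.
M(NaAlSi_3O_8) = 262.219 g/mol, so wt% Al = 26.982/262.219 × 100 = 10.29%.
33.30 − 10.29 = 23.01 pp.

23.01 percentage points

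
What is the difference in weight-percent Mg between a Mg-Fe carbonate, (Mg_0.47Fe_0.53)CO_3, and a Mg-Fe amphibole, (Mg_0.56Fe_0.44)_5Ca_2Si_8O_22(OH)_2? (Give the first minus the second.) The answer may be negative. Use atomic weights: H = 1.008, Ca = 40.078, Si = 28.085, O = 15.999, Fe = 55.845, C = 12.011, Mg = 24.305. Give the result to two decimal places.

3.59 percentage points

First mineral: 11.423 g Mg in 101.029 g formula = 11.31 wt% Mg.
Second mineral: 68.054 g Mg in 881.741 g formula = 7.72 wt% Mg.
11.31% − 7.72% gives a difference of 3.59 percentage points.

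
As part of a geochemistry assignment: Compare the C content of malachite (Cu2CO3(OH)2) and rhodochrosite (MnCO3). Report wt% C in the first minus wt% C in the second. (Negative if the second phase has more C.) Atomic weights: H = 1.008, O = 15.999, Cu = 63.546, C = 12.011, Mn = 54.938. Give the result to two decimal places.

First mineral: 12.011 g C in 221.114 g formula = 5.43 wt% C.
Second mineral: 12.011 g C in 114.946 g formula = 10.45 wt% C.
5.43% − 10.45% gives a difference of -5.02 percentage points.

-5.02 percentage points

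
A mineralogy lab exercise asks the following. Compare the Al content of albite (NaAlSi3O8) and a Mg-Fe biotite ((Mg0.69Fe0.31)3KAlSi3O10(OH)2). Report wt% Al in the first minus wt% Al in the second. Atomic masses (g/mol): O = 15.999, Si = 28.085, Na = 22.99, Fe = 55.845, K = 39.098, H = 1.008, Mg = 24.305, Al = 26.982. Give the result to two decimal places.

First mineral: 26.982 g Al in 262.219 g formula = 10.29 wt% Al.
Second mineral: 26.982 g Al in 446.586 g formula = 6.04 wt% Al.
10.29% − 6.04% gives a difference of 4.25 percentage points.

4.25 percentage points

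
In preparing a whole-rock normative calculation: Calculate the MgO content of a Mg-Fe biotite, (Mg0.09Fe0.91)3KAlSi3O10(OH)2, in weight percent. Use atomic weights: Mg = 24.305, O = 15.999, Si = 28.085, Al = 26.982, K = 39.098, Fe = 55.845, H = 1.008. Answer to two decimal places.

2.16 wt%

M((Mg0.09Fe0.91)3KAlSi3O10(OH)2) = 503.358 g/mol; M(MgO) = 40.304 g/mol.
Moles MgO per formula unit = 0.27 Mg ÷ 1 = 0.2700.
MgO fraction = (0.2700 × 40.304) / 503.358 = 10.882/503.358 = 0.0216.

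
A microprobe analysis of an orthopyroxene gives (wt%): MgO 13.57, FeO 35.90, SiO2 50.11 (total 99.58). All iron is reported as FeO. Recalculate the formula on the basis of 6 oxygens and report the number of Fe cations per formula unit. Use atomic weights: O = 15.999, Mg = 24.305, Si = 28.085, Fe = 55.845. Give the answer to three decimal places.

MgO: 13.57/40.304 = 0.33669 mol → 0.33669 mol Mg, 0.33669 mol O.
FeO: 35.90/71.844 = 0.49969 mol → 0.49969 mol Fe, 0.49969 mol O.
SiO2: 50.11/60.083 = 0.83401 mol → 0.83401 mol Si, 1.66802 mol O.
Total oxygen = 2.50440 mol. Normalization factor = 6/2.50440 = 2.39578.
Fe per 6 O = 0.49969 × 2.39578 = 1.197.

1.197 Fe apfu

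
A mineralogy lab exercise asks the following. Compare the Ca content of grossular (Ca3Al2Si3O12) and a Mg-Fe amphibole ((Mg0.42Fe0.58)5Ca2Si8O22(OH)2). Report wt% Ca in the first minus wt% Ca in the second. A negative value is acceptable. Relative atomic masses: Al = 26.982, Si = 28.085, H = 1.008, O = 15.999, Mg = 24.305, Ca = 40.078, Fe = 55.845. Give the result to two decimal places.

M(Ca3Al2Si3O12) = 450.441 g/mol, so wt% Ca = 120.234/450.441 × 100 = 26.69%.
M((Mg0.42Fe0.58)5Ca2Si8O22(OH)2) = 903.819 g/mol, so wt% Ca = 80.156/903.819 × 100 = 8.87%.
26.69 − 8.87 = 17.82 pp.

17.82 percentage points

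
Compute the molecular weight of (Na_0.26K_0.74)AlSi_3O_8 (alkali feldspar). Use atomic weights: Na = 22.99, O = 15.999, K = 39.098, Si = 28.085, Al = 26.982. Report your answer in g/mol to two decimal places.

274.14 g/mol

Na: 0.26 × 22.99 = 5.9774
K: 0.74 × 39.098 = 28.9325
Al: 1 × 26.982 = 26.9820
Si: 3 × 28.085 = 84.2550
O: 8 × 15.999 = 127.9920
Summing the contributions gives the formula mass.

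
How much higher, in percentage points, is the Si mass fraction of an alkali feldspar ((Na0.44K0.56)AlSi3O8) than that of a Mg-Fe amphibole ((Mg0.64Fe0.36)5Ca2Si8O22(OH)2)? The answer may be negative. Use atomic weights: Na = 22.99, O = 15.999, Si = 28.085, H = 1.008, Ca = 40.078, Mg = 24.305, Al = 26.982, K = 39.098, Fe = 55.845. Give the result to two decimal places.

First mineral: 84.255 g Si in 271.239 g formula = 31.06 wt% Si.
Second mineral: 224.680 g Si in 869.125 g formula = 25.85 wt% Si.
31.06% − 25.85% gives a difference of 5.21 percentage points.

5.21 percentage points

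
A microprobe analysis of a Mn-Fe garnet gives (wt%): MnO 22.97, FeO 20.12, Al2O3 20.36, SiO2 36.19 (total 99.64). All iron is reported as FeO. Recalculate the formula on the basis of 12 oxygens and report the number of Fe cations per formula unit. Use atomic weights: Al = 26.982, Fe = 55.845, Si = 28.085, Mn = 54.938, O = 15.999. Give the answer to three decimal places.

22.97 wt% MnO ÷ 70.937 g/mol = 0.32381 mol, giving 0.32381 Mn and 0.32381 O.
20.12 wt% FeO ÷ 71.844 g/mol = 0.28005 mol, giving 0.28005 Fe and 0.28005 O.
20.36 wt% Al2O3 ÷ 101.961 g/mol = 0.19968 mol, giving 0.39936 Al and 0.59904 O.
36.19 wt% SiO2 ÷ 60.083 g/mol = 0.60233 mol, giving 0.60233 Si and 1.20466 O.
Oxygen sums to 2.40756; scaling by 12/2.40756 = 4.98430 puts the formula on 12 O.
Fe: 0.28005 × 4.98430 = 1.396 atoms per formula unit.

1.396 Fe apfu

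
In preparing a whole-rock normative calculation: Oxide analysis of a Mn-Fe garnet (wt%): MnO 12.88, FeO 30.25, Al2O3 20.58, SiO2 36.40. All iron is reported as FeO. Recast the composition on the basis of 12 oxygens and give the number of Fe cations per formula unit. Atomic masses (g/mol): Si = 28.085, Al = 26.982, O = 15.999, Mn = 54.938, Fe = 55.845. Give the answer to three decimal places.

2.088 Fe apfu

MnO: 12.88/70.937 = 0.18157 mol → 0.18157 mol Mn, 0.18157 mol O.
FeO: 30.25/71.844 = 0.42105 mol → 0.42105 mol Fe, 0.42105 mol O.
Al2O3: 20.58/101.961 = 0.20184 mol → 0.40368 mol Al, 0.60552 mol O.
SiO2: 36.40/60.083 = 0.60583 mol → 0.60583 mol Si, 1.21166 mol O.
Total oxygen = 2.41980 mol. Normalization factor = 12/2.41980 = 4.95909.
Fe per 12 O = 0.42105 × 4.95909 = 2.088.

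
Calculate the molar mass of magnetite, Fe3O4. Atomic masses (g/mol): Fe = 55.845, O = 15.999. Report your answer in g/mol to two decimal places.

231.53 g/mol

M = 3×55.845 + 4×15.999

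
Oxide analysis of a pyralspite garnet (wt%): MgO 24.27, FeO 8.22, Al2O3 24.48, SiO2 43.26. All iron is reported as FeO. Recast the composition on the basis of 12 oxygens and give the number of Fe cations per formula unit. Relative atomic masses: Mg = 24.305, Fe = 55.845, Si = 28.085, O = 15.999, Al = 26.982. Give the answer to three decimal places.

0.477 Fe apfu

MgO (M=40.304): mol = 0.60217; Mg = 0.60217, O = 0.60217.
FeO (M=71.844): mol = 0.11441; Fe = 0.11441, O = 0.11441.
Al2O3 (M=101.961): mol = 0.24009; Al = 0.48018, O = 0.72027.
SiO2 (M=60.083): mol = 0.72000; Si = 0.72000, O = 1.44000.
ΣO = 2.87685; factor = 12/ΣO = 4.17123.
Fe apfu = 0.11441 × 4.17123 = 0.477.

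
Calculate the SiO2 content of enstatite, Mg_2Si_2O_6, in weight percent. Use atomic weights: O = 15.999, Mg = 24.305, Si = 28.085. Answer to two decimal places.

59.85 wt%

Molar mass of Mg_2Si_2O_6 = 2·24.305 + 2·28.085 + 6·15.999 = 200.774 g/mol.
Each formula unit contains 2 Si, equivalent to 2/1 = 2.0000 mol SiO2.
M(SiO2) = 1×28.085 + 2×15.999 = 60.083 g/mol.
Mass of SiO2 per formula unit = 2.0000 × 60.083 = 120.166 g.
SiO2 wt% = 120.166 / 200.774 × 100 = 59.85%.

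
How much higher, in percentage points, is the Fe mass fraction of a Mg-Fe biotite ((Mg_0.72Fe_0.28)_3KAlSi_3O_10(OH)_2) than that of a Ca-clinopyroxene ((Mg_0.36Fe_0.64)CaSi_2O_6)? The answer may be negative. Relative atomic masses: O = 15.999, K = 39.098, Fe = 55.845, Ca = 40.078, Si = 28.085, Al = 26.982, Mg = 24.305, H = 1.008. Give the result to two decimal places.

Fe in (Mg_0.72Fe_0.28)_3KAlSi_3O_10(OH)_2: molar mass 443.748 g/mol; 0.84×55.845 = 46.910 g → 10.57 wt%.
Fe in (Mg_0.36Fe_0.64)CaSi_2O_6: molar mass 236.733 g/mol; 0.64×55.845 = 35.741 g → 15.10 wt%.
Difference = 10.57 − 15.10 = -4.53 percentage points.

-4.53 percentage points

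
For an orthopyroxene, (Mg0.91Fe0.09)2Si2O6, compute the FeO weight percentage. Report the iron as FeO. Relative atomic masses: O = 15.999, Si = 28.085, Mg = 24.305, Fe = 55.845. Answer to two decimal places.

6.26 wt%

M((Mg0.91Fe0.09)2Si2O6) = 206.451 g/mol; M(FeO) = 71.844 g/mol.
Moles FeO per formula unit = 0.18 Fe ÷ 1 = 0.1800.
FeO fraction = (0.1800 × 71.844) / 206.451 = 12.932/206.451 = 0.0626.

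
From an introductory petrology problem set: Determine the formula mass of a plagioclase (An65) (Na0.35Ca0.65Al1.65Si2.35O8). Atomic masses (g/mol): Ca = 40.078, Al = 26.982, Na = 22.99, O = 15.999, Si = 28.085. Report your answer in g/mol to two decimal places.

272.61 g/mol

M = 0.35*22.99 + 0.65*40.078 + 1.65*26.982 + 2.35*28.085 + 8*15.999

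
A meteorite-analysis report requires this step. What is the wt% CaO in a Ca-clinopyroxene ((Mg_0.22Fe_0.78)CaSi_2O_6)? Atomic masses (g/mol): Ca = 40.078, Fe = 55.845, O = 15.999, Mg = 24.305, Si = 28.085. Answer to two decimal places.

23.25 wt%

Molar mass of (Mg_0.22Fe_0.78)CaSi_2O_6 = 0.22×24.305 + 0.78×55.845 + 1×40.078 + 2×28.085 + 6×15.999 = 241.148 g/mol.
Each formula unit contains 1 Ca, equivalent to 1/1 = 1.0000 mol CaO.
M(CaO) = 1×40.078 + 1×15.999 = 56.077 g/mol.
Mass of CaO per formula unit = 1.0000 × 56.077 = 56.077 g.
CaO wt% = 56.077 / 241.148 × 100 = 23.25%.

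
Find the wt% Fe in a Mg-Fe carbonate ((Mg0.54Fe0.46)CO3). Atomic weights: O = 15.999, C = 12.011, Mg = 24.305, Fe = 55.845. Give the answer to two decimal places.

Molar mass of (Mg0.54Fe0.46)CO3: 0.54·24.305 + 0.46·55.845 + 1·12.011 + 3·15.999 = 98.821 g/mol.
Mass of Fe per formula unit: 0.46 × 55.845 = 25.689 g.
Weight fraction Fe = 25.689 / 98.821 = 0.2600.

26.00 mass %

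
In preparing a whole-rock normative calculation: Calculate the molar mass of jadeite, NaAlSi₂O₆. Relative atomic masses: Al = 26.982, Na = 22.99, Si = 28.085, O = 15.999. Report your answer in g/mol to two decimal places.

M = 1×22.99 + 1×26.982 + 2×28.085 + 6×15.999

202.14 g/mol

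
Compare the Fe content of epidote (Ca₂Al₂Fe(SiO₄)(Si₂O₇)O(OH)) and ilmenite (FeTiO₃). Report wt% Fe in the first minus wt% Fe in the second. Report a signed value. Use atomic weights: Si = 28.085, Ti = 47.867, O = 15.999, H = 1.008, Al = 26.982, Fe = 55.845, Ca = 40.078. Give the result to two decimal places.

Fe in Ca₂Al₂Fe(SiO₄)(Si₂O₇)O(OH): molar mass 483.215 g/mol; 1×55.845 = 55.845 g → 11.56 wt%.
Fe in FeTiO₃: molar mass 151.709 g/mol; 1×55.845 = 55.845 g → 36.81 wt%.
Difference = 11.56 − 36.81 = -25.25 percentage points.

-25.25 percentage points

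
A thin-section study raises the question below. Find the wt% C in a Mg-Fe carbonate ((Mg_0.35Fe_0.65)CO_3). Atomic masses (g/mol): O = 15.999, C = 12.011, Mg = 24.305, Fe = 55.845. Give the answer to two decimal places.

11.46 wt%

M((Mg_0.35Fe_0.65)CO_3) = 104.814 g/mol.
C contributes 1 × 12.011 = 12.011 g per mole.
12.011/104.814 = 0.1146 → 11.46%.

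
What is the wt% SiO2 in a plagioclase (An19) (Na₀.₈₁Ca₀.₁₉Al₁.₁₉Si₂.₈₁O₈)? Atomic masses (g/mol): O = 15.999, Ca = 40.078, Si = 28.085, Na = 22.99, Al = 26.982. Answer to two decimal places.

63.65 wt%

Molar mass of Na₀.₈₁Ca₀.₁₉Al₁.₁₉Si₂.₈₁O₈ = 0.81·22.99 + 0.19·40.078 + 1.19·26.982 + 2.81·28.085 + 8·15.999 = 265.256 g/mol.
Each formula unit contains 2.81 Si, equivalent to 2.81/1 = 2.8100 mol SiO2.
M(SiO2) = 1×28.085 + 2×15.999 = 60.083 g/mol.
Mass of SiO2 per formula unit = 2.8100 × 60.083 = 168.833 g.
SiO2 wt% = 168.833 / 265.256 × 100 = 63.65%.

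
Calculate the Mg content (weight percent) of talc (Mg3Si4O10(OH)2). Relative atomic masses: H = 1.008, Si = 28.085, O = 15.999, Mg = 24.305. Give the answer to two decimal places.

19.23 weight percent

M(Mg3Si4O10(OH)2) = 379.259 g/mol.
Mg contributes 3 × 24.305 = 72.915 g per mole.
72.915/379.259 = 0.1923 → 19.23%.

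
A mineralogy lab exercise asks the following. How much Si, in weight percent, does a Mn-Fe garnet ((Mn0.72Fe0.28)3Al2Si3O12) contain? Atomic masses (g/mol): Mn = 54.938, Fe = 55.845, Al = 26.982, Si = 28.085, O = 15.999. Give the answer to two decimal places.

Formula mass = 2.16×54.938 + 0.84×55.845 + 2×26.982 + 3×28.085 + 12×15.999 = 495.783 g/mol, of which 84.255 g is Si.
So Si makes up 84.255/495.783 = 0.1699 of the mass, i.e. 16.99%.

16.99 weight percent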